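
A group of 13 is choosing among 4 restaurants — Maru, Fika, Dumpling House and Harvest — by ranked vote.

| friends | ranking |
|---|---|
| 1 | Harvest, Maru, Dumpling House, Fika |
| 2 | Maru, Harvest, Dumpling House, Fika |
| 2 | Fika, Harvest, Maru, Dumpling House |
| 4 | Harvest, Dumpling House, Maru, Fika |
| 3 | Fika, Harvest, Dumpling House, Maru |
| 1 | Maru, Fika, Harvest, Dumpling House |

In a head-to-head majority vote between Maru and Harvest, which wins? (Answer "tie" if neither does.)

Harvest

Ballots ranking Maru above Harvest: 2 + 1 = 3.
Ballots ranking Harvest above Maru: 13 − 3 = 10.
Harvest wins the head-to-head 10–3.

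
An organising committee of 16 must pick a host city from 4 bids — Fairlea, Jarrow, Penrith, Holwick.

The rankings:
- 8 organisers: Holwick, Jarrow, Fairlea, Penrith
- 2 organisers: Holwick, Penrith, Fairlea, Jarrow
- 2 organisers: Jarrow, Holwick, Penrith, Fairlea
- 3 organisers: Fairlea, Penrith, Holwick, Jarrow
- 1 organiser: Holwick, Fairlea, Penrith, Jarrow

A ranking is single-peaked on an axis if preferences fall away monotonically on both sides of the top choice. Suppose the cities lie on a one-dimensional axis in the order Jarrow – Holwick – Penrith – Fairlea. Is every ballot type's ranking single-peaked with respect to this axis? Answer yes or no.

no

Axis positions: Jarrow=1, Holwick=2, Penrith=3, Fairlea=4.
Ballot type 1: ranking walks positions 2-1-4-3; Fairlea is ranked above Penrith even though Penrith lies between Fairlea and the peak Holwick on the axis — preferences dip and rise again. Not single-peaked.
Ballot type 2 (peak Holwick at position 2): ranking walks positions 2-3-4-1, expanding outward from the peak — single-peaked.
Ballot type 3 (peak Jarrow at position 1): ranking walks positions 1-2-3-4, expanding outward from the peak — single-peaked.
Ballot type 4 (peak Fairlea at position 4): ranking walks positions 4-3-2-1, expanding outward from the peak — single-peaked.
Ballot type 5: ranking walks positions 2-4-3-1; Fairlea is ranked above Penrith even though Penrith lies between Fairlea and the peak Holwick on the axis — preferences dip and rise again. Not single-peaked.
Ballot type 1 violates single-peakedness, so the profile is not single-peaked on this axis.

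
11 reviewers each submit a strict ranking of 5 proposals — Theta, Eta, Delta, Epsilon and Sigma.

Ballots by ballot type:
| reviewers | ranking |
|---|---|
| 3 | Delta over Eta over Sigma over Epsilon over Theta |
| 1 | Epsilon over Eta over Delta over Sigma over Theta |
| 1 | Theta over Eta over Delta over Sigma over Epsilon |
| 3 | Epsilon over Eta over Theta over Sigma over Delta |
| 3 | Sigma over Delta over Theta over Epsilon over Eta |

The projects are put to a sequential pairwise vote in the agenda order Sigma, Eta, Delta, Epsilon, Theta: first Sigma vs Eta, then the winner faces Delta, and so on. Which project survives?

Delta

Round 1: Sigma vs Eta — 3–8, Eta advances.
Round 2: Eta vs Delta — 5–6, Delta advances.
Round 3: Delta vs Epsilon — 7–4, Delta advances.
Round 4: Delta vs Theta — 7–4, Delta advances.
Delta survives the agenda.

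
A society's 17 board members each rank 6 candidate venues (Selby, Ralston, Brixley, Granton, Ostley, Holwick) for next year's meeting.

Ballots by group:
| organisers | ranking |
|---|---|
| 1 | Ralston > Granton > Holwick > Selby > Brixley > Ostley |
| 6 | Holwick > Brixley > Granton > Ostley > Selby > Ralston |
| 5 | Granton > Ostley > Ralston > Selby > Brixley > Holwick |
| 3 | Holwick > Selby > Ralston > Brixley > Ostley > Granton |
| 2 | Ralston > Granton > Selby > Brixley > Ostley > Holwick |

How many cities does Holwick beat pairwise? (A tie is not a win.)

5

Holwick against each rival (17 organisers):
Holwick vs Selby: Holwick wins 10–7.
Holwick vs Ralston: Holwick wins 9–8.
Holwick vs Brixley: Holwick, 10–7.
Holwick vs Granton: 9 to 8, Holwick.
Holwick–Ostley: Holwick 10–7.
Holwick beats Selby, Ralston, Brixley, Granton, Ostley — 5 pairwise wins.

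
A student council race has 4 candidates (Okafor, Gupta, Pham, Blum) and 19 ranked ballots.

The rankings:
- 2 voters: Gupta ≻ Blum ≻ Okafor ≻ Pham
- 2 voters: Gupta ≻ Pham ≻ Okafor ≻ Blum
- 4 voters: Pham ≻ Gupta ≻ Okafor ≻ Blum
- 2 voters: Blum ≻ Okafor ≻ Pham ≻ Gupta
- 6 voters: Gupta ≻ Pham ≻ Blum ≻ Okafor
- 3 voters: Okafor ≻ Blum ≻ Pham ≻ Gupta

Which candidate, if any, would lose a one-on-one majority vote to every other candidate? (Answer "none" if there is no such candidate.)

Pairwise majorities:
Okafor vs Gupta: Okafor is ranked higher on 2+3 = 5 ballots, Gupta on 14. Gupta wins 14–5.
Okafor vs Pham: 2+2+3 = 7 for Okafor, 12 for Pham — Pham by 12–7.
Okafor vs Blum: Okafor is ranked higher on 2+4+3 = 9 ballots, Blum on 10. Blum wins 10–9.
Gupta vs Pham: Gupta, 10–9.
Gupta vs Blum: Gupta wins 14–5.
Pham vs Blum: Pham is ranked higher on 2+4+6 = 12 ballots, Blum on 7. Pham wins 12–7.
Okafor is beaten in every head-to-head and is the Condorcet loser.

Okafor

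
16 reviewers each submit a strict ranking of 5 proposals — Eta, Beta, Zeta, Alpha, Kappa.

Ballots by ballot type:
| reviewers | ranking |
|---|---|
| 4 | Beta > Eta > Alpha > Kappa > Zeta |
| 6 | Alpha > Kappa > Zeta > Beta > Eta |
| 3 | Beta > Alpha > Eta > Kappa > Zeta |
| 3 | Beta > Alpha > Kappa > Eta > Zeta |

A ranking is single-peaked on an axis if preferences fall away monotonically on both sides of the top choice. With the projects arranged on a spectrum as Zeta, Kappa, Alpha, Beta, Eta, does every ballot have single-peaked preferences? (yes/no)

yes

Axis positions: Zeta=1, Kappa=2, Alpha=3, Beta=4, Eta=5.
Ballot type 1 (peak Beta at position 4): ranking walks positions 4-5-3-2-1, expanding outward from the peak — single-peaked.
Ballot type 2 (peak Alpha at position 3): ranking walks positions 3-2-1-4-5, expanding outward from the peak — single-peaked.
Ballot type 3 (peak Beta at position 4): ranking walks positions 4-3-5-2-1, expanding outward from the peak — single-peaked.
Ballot type 4 (peak Beta at position 4): ranking walks positions 4-3-2-5-1, expanding outward from the peak — single-peaked.
Every ranking is single-peaked on this axis.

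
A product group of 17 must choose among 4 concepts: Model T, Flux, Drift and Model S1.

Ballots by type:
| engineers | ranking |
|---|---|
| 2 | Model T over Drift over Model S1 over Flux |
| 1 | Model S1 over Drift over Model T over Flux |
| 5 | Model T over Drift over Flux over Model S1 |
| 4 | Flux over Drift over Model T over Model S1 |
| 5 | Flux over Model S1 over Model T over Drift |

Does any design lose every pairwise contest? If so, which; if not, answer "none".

Model S1

Head-to-head results (17 engineers):
Model T vs Flux: Flux wins 9–8.
Model T vs Drift: 12 to 5, Model T.
Model T vs Model S1: Model T preferred on 2+5+4 = 11 ballots; Model T wins 11–6.
Flux vs Drift: Flux preferred on 4+5 = 9 ballots; Flux wins 9–8.
Flux vs Model S1: Flux, 14–3.
Drift vs Model S1: 2+5+4 = 11 for Drift, 6 for Model S1 — Drift by 11–6.
Model S1 loses to every other design — it is the Condorcet loser.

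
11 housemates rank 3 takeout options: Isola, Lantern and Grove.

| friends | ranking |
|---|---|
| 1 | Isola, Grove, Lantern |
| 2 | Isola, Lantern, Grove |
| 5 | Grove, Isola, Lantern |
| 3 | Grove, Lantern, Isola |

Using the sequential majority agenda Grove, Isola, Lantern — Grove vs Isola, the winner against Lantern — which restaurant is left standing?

Grove

Round 1: Grove vs Isola — 8–3, Grove advances.
Round 2: Grove vs Lantern — 9–2, Grove advances.
Grove survives the agenda.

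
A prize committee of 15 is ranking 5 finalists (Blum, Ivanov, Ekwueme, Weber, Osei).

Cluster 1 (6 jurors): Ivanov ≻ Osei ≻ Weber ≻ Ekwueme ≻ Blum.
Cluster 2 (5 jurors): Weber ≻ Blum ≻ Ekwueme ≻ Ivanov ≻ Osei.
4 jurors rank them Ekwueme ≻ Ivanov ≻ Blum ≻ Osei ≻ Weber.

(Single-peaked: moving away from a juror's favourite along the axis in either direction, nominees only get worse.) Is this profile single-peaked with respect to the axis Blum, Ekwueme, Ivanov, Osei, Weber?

Axis positions: Blum=1, Ekwueme=2, Ivanov=3, Osei=4, Weber=5.
Cluster 1 (peak Ivanov at position 3): ranking walks positions 3-4-5-2-1, expanding outward from the peak — single-peaked.
Cluster 2: ranking walks positions 5-1-2-3-4; Blum is ranked above Osei even though Osei lies between Blum and the peak Weber on the axis — preferences dip and rise again. Not single-peaked.
Cluster 3 (peak Ekwueme at position 2): ranking walks positions 2-3-1-4-5, expanding outward from the peak — single-peaked.
Cluster 2 violates single-peakedness, so the profile is not single-peaked on this axis.

no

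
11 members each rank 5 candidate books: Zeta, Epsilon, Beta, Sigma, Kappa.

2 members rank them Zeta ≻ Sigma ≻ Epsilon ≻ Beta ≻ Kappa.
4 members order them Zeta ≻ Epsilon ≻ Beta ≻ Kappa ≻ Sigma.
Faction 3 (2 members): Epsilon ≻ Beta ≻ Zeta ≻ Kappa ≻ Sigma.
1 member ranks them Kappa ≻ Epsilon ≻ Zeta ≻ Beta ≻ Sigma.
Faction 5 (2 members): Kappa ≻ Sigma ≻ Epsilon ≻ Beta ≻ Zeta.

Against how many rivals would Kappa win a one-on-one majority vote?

Kappa against each rival (11 members):
Kappa vs Zeta: Kappa is ranked higher on 1+2 = 3 ballots, Zeta on 8. Zeta wins 8–3.
Kappa vs Epsilon: Kappa is ranked higher on 1+2 = 3 ballots, Epsilon on 8. Epsilon wins 8–3.
Kappa–Beta: Beta 8–3.
Kappa vs Sigma: Kappa, 9–2.
Kappa beats Sigma; loses to Zeta, Epsilon, Beta — 1 pairwise win.

1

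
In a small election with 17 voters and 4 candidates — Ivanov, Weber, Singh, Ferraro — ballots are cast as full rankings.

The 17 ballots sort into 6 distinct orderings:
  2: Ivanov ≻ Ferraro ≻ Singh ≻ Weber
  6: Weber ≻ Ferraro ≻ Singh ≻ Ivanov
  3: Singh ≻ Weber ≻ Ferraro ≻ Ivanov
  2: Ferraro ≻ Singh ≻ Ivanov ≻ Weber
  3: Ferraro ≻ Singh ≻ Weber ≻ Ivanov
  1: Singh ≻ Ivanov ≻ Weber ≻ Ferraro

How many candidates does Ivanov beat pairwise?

0

Ivanov against each rival (17 voters):
Ivanov vs Weber: 5 to 12, Weber.
Ivanov–Singh: Singh 15–2.
Ivanov vs Ferraro: Ivanov is ranked higher on 2+1 = 3 ballots, Ferraro on 14. Ferraro wins 14–3.
Ivanov beats no one; loses to Weber, Singh, Ferraro — 0 pairwise wins.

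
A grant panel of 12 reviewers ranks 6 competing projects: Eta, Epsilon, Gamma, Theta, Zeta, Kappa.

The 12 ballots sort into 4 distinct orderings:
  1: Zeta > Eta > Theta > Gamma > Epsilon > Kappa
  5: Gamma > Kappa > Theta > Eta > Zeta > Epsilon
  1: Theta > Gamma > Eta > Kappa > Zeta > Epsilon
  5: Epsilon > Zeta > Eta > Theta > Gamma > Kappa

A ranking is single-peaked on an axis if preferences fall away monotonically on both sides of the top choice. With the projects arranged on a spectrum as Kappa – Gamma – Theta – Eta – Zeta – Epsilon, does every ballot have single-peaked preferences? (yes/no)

Axis positions: Kappa=1, Gamma=2, Theta=3, Eta=4, Zeta=5, Epsilon=6.
Cluster 1 (peak Zeta at position 5): ranking walks positions 5-4-3-2-6-1, expanding outward from the peak — single-peaked.
Cluster 2 (peak Gamma at position 2): ranking walks positions 2-1-3-4-5-6, expanding outward from the peak — single-peaked.
Cluster 3 (peak Theta at position 3): ranking walks positions 3-2-4-1-5-6, expanding outward from the peak — single-peaked.
Cluster 4 (peak Epsilon at position 6): ranking walks positions 6-5-4-3-2-1, expanding outward from the peak — single-peaked.
Every ranking is single-peaked on this axis.

yes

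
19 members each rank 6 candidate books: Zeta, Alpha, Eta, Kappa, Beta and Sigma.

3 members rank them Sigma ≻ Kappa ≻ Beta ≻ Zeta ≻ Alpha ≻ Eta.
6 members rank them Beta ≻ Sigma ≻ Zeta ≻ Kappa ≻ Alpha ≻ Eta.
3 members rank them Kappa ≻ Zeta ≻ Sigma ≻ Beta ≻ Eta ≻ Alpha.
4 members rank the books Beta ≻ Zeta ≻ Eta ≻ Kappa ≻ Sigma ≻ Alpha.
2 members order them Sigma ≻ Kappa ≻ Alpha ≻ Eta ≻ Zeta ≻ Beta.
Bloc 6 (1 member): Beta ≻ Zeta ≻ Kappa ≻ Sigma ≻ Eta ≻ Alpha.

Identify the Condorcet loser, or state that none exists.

Pairwise majorities:
Zeta vs Alpha: Zeta, 17–2.
Zeta vs Eta: Zeta preferred on 3+6+3+4+1 = 17 ballots; Zeta wins 17–2.
Zeta vs Kappa: 11 to 8, Zeta.
Zeta vs Beta: Zeta is ranked higher on 3+2 = 5 ballots, Beta on 14. Beta wins 14–5.
Zeta vs Sigma: Sigma wins 11–8.
Alpha–Eta: Alpha 11–8.
Alpha vs Kappa: 0 for Alpha, 19 for Kappa — Kappa by 19–0.
Alpha vs Beta: 2 to 17, Beta.
Alpha–Sigma: Sigma 19–0.
Eta–Kappa: Kappa 15–4.
Eta vs Beta: Eta preferred on 2 ballots; Beta wins 17–2.
Eta vs Sigma: Eta is ranked higher on 4 ballots, Sigma on 15. Sigma wins 15–4.
Kappa vs Beta: 3+3+2 = 8 for Kappa, 11 for Beta — Beta by 11–8.
Kappa vs Sigma: Sigma, 11–8.
Beta vs Sigma: 11 to 8, Beta.
Eta loses to every other book — it is the Condorcet loser.

Eta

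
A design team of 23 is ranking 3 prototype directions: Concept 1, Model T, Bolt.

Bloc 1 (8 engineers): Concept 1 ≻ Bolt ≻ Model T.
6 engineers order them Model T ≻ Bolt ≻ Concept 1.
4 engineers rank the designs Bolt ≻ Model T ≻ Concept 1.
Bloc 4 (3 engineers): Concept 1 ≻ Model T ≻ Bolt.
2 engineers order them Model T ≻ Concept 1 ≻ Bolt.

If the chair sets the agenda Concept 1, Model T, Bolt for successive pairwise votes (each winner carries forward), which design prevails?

Bolt

Round 1: Concept 1 vs Model T — 11–12, Model T advances.
Round 2: Model T vs Bolt — 11–12, Bolt advances.
The agenda winner is Bolt.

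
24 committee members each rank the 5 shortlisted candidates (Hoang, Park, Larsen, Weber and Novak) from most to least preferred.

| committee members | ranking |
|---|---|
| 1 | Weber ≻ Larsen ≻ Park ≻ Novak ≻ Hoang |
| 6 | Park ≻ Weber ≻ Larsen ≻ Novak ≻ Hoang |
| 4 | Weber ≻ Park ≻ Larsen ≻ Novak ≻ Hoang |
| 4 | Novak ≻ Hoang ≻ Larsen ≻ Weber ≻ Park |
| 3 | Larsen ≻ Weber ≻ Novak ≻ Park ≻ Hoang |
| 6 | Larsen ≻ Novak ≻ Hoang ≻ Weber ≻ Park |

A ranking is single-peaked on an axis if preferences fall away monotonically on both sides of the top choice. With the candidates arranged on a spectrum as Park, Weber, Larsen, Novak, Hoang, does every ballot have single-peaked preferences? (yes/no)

Axis positions: Park=1, Weber=2, Larsen=3, Novak=4, Hoang=5.
Cluster 1 (peak Weber at position 2): ranking walks positions 2-3-1-4-5, expanding outward from the peak — single-peaked.
Cluster 2 (peak Park at position 1): ranking walks positions 1-2-3-4-5, expanding outward from the peak — single-peaked.
Cluster 3 (peak Weber at position 2): ranking walks positions 2-1-3-4-5, expanding outward from the peak — single-peaked.
Cluster 4 (peak Novak at position 4): ranking walks positions 4-5-3-2-1, expanding outward from the peak — single-peaked.
Cluster 5 (peak Larsen at position 3): ranking walks positions 3-2-4-1-5, expanding outward from the peak — single-peaked.
Cluster 6 (peak Larsen at position 3): ranking walks positions 3-4-5-2-1, expanding outward from the peak — single-peaked.
Every ranking is single-peaked on this axis.

yes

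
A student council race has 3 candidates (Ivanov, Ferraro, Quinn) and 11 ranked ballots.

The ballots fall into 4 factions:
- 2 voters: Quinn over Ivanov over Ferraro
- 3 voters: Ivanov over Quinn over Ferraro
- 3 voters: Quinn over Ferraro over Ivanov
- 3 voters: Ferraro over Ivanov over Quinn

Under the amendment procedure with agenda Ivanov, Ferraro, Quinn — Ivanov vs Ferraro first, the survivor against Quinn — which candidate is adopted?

Quinn

Round 1: Ivanov vs Ferraro — 5–6, Ferraro advances.
Round 2: Ferraro vs Quinn — 3–8, Quinn advances.
The agenda winner is Quinn.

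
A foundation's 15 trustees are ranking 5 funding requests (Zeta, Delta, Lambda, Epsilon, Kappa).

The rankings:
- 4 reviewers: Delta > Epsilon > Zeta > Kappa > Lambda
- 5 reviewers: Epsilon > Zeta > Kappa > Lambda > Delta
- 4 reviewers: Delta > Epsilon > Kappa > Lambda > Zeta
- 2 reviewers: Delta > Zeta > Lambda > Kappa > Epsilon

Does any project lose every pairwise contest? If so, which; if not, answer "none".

Pairwise majorities:
Zeta vs Delta: Delta, 10–5.
Zeta vs Lambda: Zeta preferred on 4+5+2 = 11 ballots; Zeta wins 11–4.
Zeta vs Epsilon: 2 for Zeta, 13 for Epsilon — Epsilon by 13–2.
Zeta vs Kappa: Zeta, 11–4.
Delta–Lambda: Delta 10–5.
Delta vs Epsilon: Delta is ranked higher on 4+4+2 = 10 ballots, Epsilon on 5. Delta wins 10–5.
Delta vs Kappa: Delta preferred on 4+4+2 = 10 ballots; Delta wins 10–5.
Lambda vs Epsilon: Lambda is ranked higher on 2 ballots, Epsilon on 13. Epsilon wins 13–2.
Lambda vs Kappa: Kappa wins 13–2.
Epsilon–Kappa: Epsilon 13–2.
Lambda is beaten in every head-to-head and is the Condorcet loser.

Lambda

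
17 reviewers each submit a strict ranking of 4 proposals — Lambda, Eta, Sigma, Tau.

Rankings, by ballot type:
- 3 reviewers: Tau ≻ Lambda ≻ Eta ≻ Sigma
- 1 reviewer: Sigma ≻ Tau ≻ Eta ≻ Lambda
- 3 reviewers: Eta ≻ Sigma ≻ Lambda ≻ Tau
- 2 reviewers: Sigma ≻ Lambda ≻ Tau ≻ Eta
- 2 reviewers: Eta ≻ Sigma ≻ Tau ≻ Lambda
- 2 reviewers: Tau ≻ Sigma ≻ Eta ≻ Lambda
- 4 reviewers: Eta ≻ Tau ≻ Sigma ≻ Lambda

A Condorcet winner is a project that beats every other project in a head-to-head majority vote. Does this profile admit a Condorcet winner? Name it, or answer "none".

Eta

Pairwise majorities:
Lambda vs Eta: Lambda preferred on 3+2 = 5 ballots; Eta wins 12–5.
Lambda vs Sigma: Lambda is ranked higher on 3 ballots, Sigma on 14. Sigma wins 14–3.
Lambda vs Tau: Lambda preferred on 3+2 = 5 ballots; Tau wins 12–5.
Eta vs Sigma: 3+3+2+4 = 12 for Eta, 5 for Sigma — Eta by 12–5.
Eta vs Tau: 9 to 8, Eta.
Sigma vs Tau: Sigma preferred on 1+3+2+2 = 8 ballots; Tau wins 9–8.
Eta defeats every rival head-to-head and is the Condorcet winner.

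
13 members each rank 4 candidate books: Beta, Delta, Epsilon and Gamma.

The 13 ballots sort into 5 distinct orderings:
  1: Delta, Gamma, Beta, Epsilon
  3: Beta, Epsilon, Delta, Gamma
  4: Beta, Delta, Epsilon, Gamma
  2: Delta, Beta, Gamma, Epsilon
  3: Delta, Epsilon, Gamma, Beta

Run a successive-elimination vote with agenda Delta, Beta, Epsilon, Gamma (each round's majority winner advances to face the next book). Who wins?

Round 1: Delta vs Beta — 6–7, Beta advances.
Round 2: Beta vs Epsilon — 10–3, Beta advances.
Round 3: Beta vs Gamma — 9–4, Beta advances.
The agenda winner is Beta.

Beta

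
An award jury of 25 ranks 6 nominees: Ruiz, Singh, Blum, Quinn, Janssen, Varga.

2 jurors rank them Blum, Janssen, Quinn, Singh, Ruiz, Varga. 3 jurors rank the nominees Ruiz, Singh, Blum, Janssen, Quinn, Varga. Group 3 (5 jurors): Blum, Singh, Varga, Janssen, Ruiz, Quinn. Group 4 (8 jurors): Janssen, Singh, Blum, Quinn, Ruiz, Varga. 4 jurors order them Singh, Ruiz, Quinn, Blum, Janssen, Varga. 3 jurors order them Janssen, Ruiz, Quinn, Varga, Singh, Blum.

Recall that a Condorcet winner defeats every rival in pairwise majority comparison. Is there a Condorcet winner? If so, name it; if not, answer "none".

none

Pairwise majorities:
Ruiz vs Singh: Singh wins 19–6.
Ruiz–Blum: Blum 15–10.
Ruiz vs Quinn: Ruiz wins 15–10.
Ruiz vs Janssen: Janssen, 18–7.
Ruiz vs Varga: Ruiz, 20–5.
Singh vs Blum: Singh wins 18–7.
Singh vs Quinn: Singh wins 20–5.
Singh–Janssen: Janssen 13–12.
Singh vs Varga: Singh wins 22–3.
Blum vs Quinn: Blum, 18–7.
Blum vs Janssen: Blum, 14–11.
Blum vs Varga: Blum wins 22–3.
Quinn vs Janssen: Janssen, 21–4.
Quinn–Varga: Quinn 20–5.
Janssen vs Varga: Janssen wins 20–5.
Every nominee loses at least once (Ruiz loses to Singh; Singh loses to Janssen; Blum loses to Singh; Quinn loses to Ruiz; Janssen loses to Blum; Varga loses to Ruiz). The majority relation contains the cycle Singh > Blum > Janssen > Singh, so there is no Condorcet winner.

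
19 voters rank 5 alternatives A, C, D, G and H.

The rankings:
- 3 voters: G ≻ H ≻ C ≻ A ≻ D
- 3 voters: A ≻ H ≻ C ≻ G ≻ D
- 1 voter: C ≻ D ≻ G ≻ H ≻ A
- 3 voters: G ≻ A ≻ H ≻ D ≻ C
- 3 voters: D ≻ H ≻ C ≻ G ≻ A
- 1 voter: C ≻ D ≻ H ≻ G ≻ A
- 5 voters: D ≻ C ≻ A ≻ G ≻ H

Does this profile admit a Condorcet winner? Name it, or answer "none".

Head-to-head results (19 voters):
A vs C: C, 13–6.
A vs D: A is ranked higher on 3+3+3 = 9 ballots, D on 10. D wins 10–9.
A vs G: G, 11–8.
A vs H: A wins 11–8.
C vs D: C is ranked higher on 3+3+1+1 = 8 ballots, D on 11. D wins 11–8.
C vs G: 3+1+3+1+5 = 13 for C, 6 for G — C by 13–6.
C vs H: C is ranked higher on 1+1+5 = 7 ballots, H on 12. H wins 12–7.
D vs G: 1+3+1+5 = 10 for D, 9 for G — D by 10–9.
D vs H: D, 10–9.
G vs H: G is ranked higher on 3+1+3+5 = 12 ballots, H on 7. G wins 12–7.
D wins every pairwise contest, so D is the Condorcet winner.

D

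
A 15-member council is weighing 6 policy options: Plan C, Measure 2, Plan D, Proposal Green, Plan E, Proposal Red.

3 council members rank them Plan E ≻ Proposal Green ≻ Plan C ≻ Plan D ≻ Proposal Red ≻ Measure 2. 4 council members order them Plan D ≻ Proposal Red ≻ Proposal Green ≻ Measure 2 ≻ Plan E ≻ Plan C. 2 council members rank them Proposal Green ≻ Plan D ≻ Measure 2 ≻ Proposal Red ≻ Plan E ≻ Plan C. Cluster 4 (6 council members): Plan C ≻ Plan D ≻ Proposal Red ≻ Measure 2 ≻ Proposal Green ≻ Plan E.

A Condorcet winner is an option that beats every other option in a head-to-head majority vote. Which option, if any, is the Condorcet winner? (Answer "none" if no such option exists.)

none

Head-to-head results (15 council members):
Plan C vs Measure 2: 9 to 6, Plan C.
Plan C vs Plan D: Plan C wins 9–6.
Plan C vs Proposal Green: Proposal Green wins 9–6.
Plan C vs Plan E: 6 to 9, Plan E.
Plan C vs Proposal Red: Plan C is ranked higher on 3+6 = 9 ballots, Proposal Red on 6. Plan C wins 9–6.
Measure 2 vs Plan D: Measure 2 preferred on 0 ballots; Plan D wins 15–0.
Measure 2 vs Proposal Green: Measure 2 is ranked higher on 6 ballots, Proposal Green on 9. Proposal Green wins 9–6.
Measure 2 vs Plan E: 12 to 3, Measure 2.
Measure 2 vs Proposal Red: Measure 2 preferred on 2 ballots; Proposal Red wins 13–2.
Plan D–Proposal Green: Plan D 10–5.
Plan D vs Plan E: 12 to 3, Plan D.
Plan D vs Proposal Red: 3+4+2+6 = 15 for Plan D, 0 for Proposal Red — Plan D by 15–0.
Proposal Green vs Plan E: Proposal Green wins 12–3.
Proposal Green vs Proposal Red: Proposal Green is ranked higher on 3+2 = 5 ballots, Proposal Red on 10. Proposal Red wins 10–5.
Plan E vs Proposal Red: Proposal Red, 12–3.
Every option loses at least once (Plan C loses to Proposal Green; Measure 2 loses to Plan C; Plan D loses to Plan C; Proposal Green loses to Plan D; Plan E loses to Measure 2; Proposal Red loses to Plan C). The majority relation contains the cycle Plan C > Measure 2 > Plan E > Plan C, so there is no Condorcet winner.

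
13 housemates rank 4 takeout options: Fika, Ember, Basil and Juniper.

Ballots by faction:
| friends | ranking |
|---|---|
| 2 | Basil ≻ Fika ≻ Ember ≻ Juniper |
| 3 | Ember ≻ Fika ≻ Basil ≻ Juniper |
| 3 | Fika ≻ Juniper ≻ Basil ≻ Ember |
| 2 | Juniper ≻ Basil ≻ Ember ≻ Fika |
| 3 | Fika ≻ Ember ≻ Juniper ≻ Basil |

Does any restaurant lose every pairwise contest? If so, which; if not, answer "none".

Pairwise majorities:
Fika vs Ember: 2+3+3 = 8 for Fika, 5 for Ember — Fika by 8–5.
Fika vs Basil: Fika is ranked higher on 3+3+3 = 9 ballots, Basil on 4. Fika wins 9–4.
Fika–Juniper: Fika 11–2.
Ember vs Basil: Basil, 7–6.
Ember vs Juniper: Ember, 8–5.
Basil vs Juniper: 2+3 = 5 for Basil, 8 for Juniper — Juniper by 8–5.
Every restaurant wins at least one matchup (Fika beats Ember; Ember beats Juniper; Basil beats Ember; Juniper beats Basil), so there is no Condorcet loser.

none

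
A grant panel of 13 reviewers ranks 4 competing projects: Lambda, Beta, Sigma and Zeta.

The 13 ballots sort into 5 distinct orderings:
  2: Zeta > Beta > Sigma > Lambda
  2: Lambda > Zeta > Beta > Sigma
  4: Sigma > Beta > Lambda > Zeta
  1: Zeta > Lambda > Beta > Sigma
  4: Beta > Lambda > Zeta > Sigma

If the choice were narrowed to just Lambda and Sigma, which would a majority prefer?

Ballots ranking Lambda above Sigma: 2 + 1 + 4 = 7.
Ballots ranking Sigma above Lambda: 13 − 7 = 6.
Lambda wins the head-to-head 7–6.

Lambda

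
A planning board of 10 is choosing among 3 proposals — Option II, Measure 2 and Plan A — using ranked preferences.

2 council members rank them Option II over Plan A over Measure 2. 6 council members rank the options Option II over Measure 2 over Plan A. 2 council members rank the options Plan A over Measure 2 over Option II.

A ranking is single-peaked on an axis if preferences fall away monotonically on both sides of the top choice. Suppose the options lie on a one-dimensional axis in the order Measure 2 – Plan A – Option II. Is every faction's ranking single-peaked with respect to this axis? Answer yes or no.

Axis positions: Measure 2=1, Plan A=2, Option II=3.
Faction 1 (peak Option II at position 3): ranking walks positions 3-2-1, expanding outward from the peak — single-peaked.
Faction 2: ranking walks positions 3-1-2; Measure 2 is ranked above Plan A even though Plan A lies between Measure 2 and the peak Option II on the axis — preferences dip and rise again. Not single-peaked.
Faction 3 (peak Plan A at position 2): ranking walks positions 2-1-3, expanding outward from the peak — single-peaked.
Faction 2 violates single-peakedness, so the profile is not single-peaked on this axis.

no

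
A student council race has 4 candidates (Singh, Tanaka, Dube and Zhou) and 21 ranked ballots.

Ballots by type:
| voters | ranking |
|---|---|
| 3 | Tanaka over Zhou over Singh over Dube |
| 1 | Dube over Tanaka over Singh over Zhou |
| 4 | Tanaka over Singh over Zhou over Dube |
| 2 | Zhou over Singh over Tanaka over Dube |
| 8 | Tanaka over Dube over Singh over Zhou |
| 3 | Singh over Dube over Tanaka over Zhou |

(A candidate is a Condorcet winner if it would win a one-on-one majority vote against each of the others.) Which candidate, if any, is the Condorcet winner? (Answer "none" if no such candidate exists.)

Check each pair by majority over 21 ballots:
Singh vs Tanaka: 2+3 = 5 for Singh, 16 for Tanaka — Tanaka by 16–5.
Singh vs Dube: 12 to 9, Singh.
Singh vs Zhou: 16 to 5, Singh.
Tanaka vs Dube: Tanaka preferred on 3+4+2+8 = 17 ballots; Tanaka wins 17–4.
Tanaka vs Zhou: 19 to 2, Tanaka.
Dube vs Zhou: Dube preferred on 1+8+3 = 12 ballots; Dube wins 12–9.
Only Tanaka has no losses; Tanaka is the Condorcet winner.

Tanaka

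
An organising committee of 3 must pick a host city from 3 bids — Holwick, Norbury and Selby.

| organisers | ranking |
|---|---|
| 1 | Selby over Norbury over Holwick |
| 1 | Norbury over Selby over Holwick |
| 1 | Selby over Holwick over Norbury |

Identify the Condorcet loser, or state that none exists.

Holwick

Head-to-head results (3 organisers):
Holwick vs Norbury: Norbury, 2–1.
Holwick–Selby: Selby 3–0.
Norbury vs Selby: Selby wins 2–1.
Only Holwick has no wins; Holwick is the Condorcet loser.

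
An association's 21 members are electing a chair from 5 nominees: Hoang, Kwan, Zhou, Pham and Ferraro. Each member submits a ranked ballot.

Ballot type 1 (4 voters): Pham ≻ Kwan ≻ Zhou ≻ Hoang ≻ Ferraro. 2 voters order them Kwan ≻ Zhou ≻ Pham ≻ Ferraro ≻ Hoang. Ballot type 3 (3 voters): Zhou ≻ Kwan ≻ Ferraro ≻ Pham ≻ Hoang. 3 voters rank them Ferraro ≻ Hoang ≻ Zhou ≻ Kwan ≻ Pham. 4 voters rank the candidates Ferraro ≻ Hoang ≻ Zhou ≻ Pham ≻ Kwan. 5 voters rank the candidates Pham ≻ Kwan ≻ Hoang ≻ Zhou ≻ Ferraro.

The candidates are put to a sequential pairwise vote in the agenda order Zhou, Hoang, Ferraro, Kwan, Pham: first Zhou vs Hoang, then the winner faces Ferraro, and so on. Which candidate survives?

Round 1: Zhou vs Hoang — 9–12, Hoang advances.
Round 2: Hoang vs Ferraro — 9–12, Ferraro advances.
Round 3: Ferraro vs Kwan — 7–14, Kwan advances.
Round 4: Kwan vs Pham — 8–13, Pham advances.
Pham survives the agenda.

Pham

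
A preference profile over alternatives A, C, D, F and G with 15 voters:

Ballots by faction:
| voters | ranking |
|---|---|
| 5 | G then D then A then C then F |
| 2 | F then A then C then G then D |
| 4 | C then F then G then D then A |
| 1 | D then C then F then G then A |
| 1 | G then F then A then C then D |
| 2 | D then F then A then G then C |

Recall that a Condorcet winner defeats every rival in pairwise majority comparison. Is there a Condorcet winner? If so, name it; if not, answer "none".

Head-to-head results (15 voters):
A vs C: A preferred on 5+2+1+2 = 10 ballots; A wins 10–5.
A vs D: A preferred on 2+1 = 3 ballots; D wins 12–3.
A vs F: A is ranked higher on 5 ballots, F on 10. F wins 10–5.
A vs G: A is ranked higher on 2+2 = 4 ballots, G on 11. G wins 11–4.
C vs D: 7 to 8, D.
C vs F: 5+4+1 = 10 for C, 5 for F — C by 10–5.
C vs G: 2+4+1 = 7 for C, 8 for G — G by 8–7.
D vs F: 5+1+2 = 8 for D, 7 for F — D by 8–7.
D vs G: 3 to 12, G.
F vs G: 9 to 6, F.
Each alternative drops at least one matchup (A loses to D; C loses to A; D loses to G; F loses to C; G loses to F); the cycle A beats C beats F beats A rules out a Condorcet winner.

none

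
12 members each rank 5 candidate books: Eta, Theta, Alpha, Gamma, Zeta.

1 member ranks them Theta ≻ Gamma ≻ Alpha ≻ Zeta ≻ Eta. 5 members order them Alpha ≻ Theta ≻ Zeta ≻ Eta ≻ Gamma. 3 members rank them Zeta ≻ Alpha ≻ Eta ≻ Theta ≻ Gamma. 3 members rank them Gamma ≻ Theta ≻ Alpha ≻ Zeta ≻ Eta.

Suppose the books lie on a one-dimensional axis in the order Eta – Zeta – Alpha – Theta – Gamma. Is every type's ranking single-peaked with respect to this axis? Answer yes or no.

Axis positions: Eta=1, Zeta=2, Alpha=3, Theta=4, Gamma=5.
Type 1 (peak Theta at position 4): ranking walks positions 4-5-3-2-1, expanding outward from the peak — single-peaked.
Type 2 (peak Alpha at position 3): ranking walks positions 3-4-2-1-5, expanding outward from the peak — single-peaked.
Type 3 (peak Zeta at position 2): ranking walks positions 2-3-1-4-5, expanding outward from the peak — single-peaked.
Type 4 (peak Gamma at position 5): ranking walks positions 5-4-3-2-1, expanding outward from the peak — single-peaked.
Every ranking is single-peaked on this axis.

yes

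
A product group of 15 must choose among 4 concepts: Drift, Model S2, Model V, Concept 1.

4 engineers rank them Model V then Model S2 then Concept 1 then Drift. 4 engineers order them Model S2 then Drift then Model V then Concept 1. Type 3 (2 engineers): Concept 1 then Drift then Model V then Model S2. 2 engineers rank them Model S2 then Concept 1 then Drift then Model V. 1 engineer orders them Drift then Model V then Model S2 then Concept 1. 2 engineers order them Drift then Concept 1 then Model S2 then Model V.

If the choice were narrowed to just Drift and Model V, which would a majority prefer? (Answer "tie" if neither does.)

Drift

Ballots ranking Drift above Model V: 4 + 2 + 2 + 1 + 2 = 11.
Ballots ranking Model V above Drift: 15 − 11 = 4.
Drift wins the head-to-head 11–4.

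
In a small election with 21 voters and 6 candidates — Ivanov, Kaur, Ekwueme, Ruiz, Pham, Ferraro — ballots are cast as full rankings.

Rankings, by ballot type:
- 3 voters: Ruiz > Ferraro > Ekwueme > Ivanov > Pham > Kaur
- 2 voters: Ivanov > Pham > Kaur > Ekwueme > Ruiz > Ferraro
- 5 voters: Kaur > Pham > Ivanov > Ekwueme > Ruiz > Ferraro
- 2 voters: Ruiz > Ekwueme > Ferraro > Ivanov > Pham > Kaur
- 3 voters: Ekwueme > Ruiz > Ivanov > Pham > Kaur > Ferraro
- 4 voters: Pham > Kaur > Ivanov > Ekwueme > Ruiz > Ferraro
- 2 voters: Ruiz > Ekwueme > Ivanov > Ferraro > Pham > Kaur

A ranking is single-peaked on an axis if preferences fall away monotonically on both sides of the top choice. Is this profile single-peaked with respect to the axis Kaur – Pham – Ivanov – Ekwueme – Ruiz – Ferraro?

yes

Axis positions: Kaur=1, Pham=2, Ivanov=3, Ekwueme=4, Ruiz=5, Ferraro=6.
Ballot type 1 (peak Ruiz at position 5): ranking walks positions 5-6-4-3-2-1, expanding outward from the peak — single-peaked.
Ballot type 2 (peak Ivanov at position 3): ranking walks positions 3-2-1-4-5-6, expanding outward from the peak — single-peaked.
Ballot type 3 (peak Kaur at position 1): ranking walks positions 1-2-3-4-5-6, expanding outward from the peak — single-peaked.
Ballot type 4 (peak Ruiz at position 5): ranking walks positions 5-4-6-3-2-1, expanding outward from the peak — single-peaked.
Ballot type 5 (peak Ekwueme at position 4): ranking walks positions 4-5-3-2-1-6, expanding outward from the peak — single-peaked.
Ballot type 6 (peak Pham at position 2): ranking walks positions 2-1-3-4-5-6, expanding outward from the peak — single-peaked.
Ballot type 7 (peak Ruiz at position 5): ranking walks positions 5-4-3-6-2-1, expanding outward from the peak — single-peaked.
Every ranking is single-peaked on this axis.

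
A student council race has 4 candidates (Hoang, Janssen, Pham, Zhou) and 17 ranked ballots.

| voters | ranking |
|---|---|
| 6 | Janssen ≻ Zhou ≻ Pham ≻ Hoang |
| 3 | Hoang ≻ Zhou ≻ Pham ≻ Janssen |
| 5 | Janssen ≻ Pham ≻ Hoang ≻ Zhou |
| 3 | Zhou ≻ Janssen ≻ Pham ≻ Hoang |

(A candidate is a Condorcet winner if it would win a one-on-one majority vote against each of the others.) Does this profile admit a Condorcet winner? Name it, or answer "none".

Head-to-head results (17 voters):
Hoang vs Janssen: Hoang preferred on 3 ballots; Janssen wins 14–3.
Hoang vs Pham: Hoang preferred on 3 ballots; Pham wins 14–3.
Hoang–Zhou: Zhou 9–8.
Janssen vs Pham: Janssen is ranked higher on 6+5+3 = 14 ballots, Pham on 3. Janssen wins 14–3.
Janssen vs Zhou: Janssen, 11–6.
Pham vs Zhou: Zhou wins 12–5.
Janssen beats each of Hoang, Pham, Zhou — Janssen is the Condorcet winner.

Janssen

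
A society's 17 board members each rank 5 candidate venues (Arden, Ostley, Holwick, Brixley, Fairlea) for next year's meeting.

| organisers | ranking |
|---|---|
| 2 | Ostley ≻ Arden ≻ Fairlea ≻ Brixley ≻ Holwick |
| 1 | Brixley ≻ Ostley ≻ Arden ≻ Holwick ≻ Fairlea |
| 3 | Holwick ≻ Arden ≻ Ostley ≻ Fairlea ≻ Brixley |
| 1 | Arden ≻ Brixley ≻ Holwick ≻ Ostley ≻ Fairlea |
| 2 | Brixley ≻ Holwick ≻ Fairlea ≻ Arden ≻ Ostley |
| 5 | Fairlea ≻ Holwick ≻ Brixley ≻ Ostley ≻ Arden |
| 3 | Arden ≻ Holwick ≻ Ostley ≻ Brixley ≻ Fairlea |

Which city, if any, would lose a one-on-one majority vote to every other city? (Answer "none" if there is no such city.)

Pairwise majorities:
Arden vs Ostley: 9 to 8, Arden.
Arden vs Holwick: Holwick wins 10–7.
Arden vs Brixley: Arden is ranked higher on 2+3+1+3 = 9 ballots, Brixley on 8. Arden wins 9–8.
Arden vs Fairlea: Arden preferred on 2+1+3+1+3 = 10 ballots; Arden wins 10–7.
Ostley vs Holwick: Holwick wins 14–3.
Ostley vs Brixley: Brixley wins 9–8.
Ostley vs Fairlea: Ostley preferred on 2+1+3+1+3 = 10 ballots; Ostley wins 10–7.
Holwick vs Brixley: Holwick, 11–6.
Holwick–Fairlea: Holwick 10–7.
Brixley vs Fairlea: Brixley is ranked higher on 1+1+2+3 = 7 ballots, Fairlea on 10. Fairlea wins 10–7.
Each city has at least one pairwise win (Arden beats Ostley; Ostley beats Fairlea; Holwick beats Arden; Brixley beats Ostley; Fairlea beats Brixley) — no Condorcet loser.

none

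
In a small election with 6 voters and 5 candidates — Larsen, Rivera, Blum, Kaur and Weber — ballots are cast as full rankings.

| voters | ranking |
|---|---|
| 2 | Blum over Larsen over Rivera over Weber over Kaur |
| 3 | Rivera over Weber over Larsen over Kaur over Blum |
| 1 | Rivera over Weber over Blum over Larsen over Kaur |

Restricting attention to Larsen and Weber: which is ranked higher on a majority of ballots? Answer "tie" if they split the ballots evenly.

Weber

Ballots ranking Larsen above Weber: 2.
Ballots ranking Weber above Larsen: 6 − 2 = 4.
Weber wins the head-to-head 4–2.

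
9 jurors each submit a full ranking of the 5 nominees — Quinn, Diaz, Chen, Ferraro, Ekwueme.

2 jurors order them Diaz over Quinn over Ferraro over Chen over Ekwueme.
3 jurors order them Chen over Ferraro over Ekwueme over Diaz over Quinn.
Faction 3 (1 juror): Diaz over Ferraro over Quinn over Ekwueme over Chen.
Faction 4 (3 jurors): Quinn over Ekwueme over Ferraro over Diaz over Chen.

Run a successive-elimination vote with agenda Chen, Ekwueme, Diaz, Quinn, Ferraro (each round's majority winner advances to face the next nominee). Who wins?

Round 1: Chen vs Ekwueme — 5–4, Chen advances.
Round 2: Chen vs Diaz — 3–6, Diaz advances.
Round 3: Diaz vs Quinn — 6–3, Diaz advances.
Round 4: Diaz vs Ferraro — 3–6, Ferraro advances.
The agenda winner is Ferraro.

Ferraro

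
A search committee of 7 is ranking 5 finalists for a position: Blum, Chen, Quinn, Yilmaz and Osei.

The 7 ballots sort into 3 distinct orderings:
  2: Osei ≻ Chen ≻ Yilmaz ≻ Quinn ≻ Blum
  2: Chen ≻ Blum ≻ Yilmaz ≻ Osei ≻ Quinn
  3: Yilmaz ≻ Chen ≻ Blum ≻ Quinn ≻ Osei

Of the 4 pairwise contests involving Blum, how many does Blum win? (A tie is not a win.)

Blum against each rival (7 committee members):
Blum vs Chen: 0 for Blum, 7 for Chen — Chen by 7–0.
Blum vs Quinn: 5 to 2, Blum.
Blum vs Yilmaz: Yilmaz, 5–2.
Blum vs Osei: Blum wins 5–2.
Blum beats Quinn, Osei; loses to Chen, Yilmaz — 2 pairwise wins.

2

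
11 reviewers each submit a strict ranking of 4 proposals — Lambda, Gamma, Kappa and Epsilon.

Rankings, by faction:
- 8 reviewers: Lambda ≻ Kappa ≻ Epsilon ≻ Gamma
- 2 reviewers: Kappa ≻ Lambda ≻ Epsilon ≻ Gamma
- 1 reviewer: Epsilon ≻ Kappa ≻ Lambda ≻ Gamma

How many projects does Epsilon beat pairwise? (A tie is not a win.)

Epsilon against each rival (11 reviewers):
Epsilon–Lambda: Lambda 10–1.
Epsilon vs Gamma: 11 to 0, Epsilon.
Epsilon vs Kappa: Kappa, 10–1.
Epsilon beats Gamma; loses to Lambda, Kappa — 1 pairwise win.

1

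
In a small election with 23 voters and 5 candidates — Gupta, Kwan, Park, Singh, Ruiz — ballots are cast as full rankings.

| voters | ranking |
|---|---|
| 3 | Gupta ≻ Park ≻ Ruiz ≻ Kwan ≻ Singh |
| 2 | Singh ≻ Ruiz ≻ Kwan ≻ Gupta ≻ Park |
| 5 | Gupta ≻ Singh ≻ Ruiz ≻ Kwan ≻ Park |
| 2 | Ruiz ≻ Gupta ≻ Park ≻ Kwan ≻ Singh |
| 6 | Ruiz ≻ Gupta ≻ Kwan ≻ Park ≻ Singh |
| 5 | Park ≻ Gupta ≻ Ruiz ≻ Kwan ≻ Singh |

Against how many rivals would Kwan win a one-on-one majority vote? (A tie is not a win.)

2

Kwan against each rival (23 voters):
Kwan vs Gupta: Gupta, 21–2.
Kwan vs Park: 13 to 10, Kwan.
Kwan–Singh: Kwan 16–7.
Kwan vs Ruiz: Ruiz wins 23–0.
Kwan beats Park, Singh; loses to Gupta, Ruiz — 2 pairwise wins.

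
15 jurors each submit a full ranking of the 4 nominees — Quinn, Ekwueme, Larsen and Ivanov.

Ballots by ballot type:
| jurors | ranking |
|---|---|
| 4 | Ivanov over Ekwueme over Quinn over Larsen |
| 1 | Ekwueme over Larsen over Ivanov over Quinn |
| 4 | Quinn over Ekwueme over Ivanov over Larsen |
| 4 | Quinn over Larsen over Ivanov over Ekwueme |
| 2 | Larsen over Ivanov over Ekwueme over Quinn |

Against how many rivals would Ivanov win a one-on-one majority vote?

Ivanov against each rival (15 jurors):
Ivanov vs Quinn: Ivanov preferred on 4+1+2 = 7 ballots; Quinn wins 8–7.
Ivanov vs Ekwueme: Ivanov is ranked higher on 4+4+2 = 10 ballots, Ekwueme on 5. Ivanov wins 10–5.
Ivanov vs Larsen: 4+4 = 8 for Ivanov, 7 for Larsen — Ivanov by 8–7.
Ivanov beats Ekwueme, Larsen; loses to Quinn — 2 pairwise wins.

2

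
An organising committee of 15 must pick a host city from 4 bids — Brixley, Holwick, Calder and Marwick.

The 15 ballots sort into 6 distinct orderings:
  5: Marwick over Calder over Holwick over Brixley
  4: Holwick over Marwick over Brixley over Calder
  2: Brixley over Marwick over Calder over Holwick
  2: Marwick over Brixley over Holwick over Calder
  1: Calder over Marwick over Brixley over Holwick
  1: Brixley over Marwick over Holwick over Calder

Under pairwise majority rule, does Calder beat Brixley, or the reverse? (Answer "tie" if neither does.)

Ballots ranking Calder above Brixley: 5 + 1 = 6.
Ballots ranking Brixley above Calder: 15 − 6 = 9.
Brixley wins the head-to-head 9–6.

Brixley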